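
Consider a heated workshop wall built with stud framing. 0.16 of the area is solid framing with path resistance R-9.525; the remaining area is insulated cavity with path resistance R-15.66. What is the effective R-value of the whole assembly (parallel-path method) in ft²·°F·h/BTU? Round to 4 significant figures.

U_eff = 0.84/15.66 + 0.16/9.525 = 0.05364 + 0.016798 = 0.070438
R_eff = 1/U_eff = 14.197 ft²·°F·h/BTU

14.20 ft²·°F·h/BTU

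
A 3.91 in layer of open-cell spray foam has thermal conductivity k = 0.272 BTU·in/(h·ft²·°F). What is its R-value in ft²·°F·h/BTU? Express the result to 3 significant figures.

14.4 ft²·°F·h/BTU

R = L/k = 3.91/0.272 = 14.38 ft²·°F·h/BTU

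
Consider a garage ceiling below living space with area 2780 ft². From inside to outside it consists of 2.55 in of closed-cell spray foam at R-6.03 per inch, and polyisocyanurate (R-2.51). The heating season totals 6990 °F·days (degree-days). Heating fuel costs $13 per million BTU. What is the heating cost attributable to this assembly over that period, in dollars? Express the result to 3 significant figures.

339 dollars

2.55 × 6.03 = 15.38
R_total = 15.38 + 2.51 = 17.89 ft²·°F·h/BTU
E = A × HDD × 24 / R = 2780 × 6990 × 24 / 17.89 = 26070000 BTU
Cost = 26070000/10⁶ × 13 = $339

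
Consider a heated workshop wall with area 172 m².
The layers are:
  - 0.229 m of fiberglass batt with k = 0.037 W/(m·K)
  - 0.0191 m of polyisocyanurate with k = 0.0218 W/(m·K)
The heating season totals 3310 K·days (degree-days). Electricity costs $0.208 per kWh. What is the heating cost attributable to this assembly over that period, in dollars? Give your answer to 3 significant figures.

402 dollars

0.229/0.037 = 6.189
0.0191/0.0218 = 0.8761
R_total = 6.189 + 0.8761 = 7.065 m²·K/W
E = A × HDD × 24 / R / 1000 = 172 × 3310 × 24 / 7.065 / 1000 = 1934 kWh
Cost = 1934 × 0.208 = $402.3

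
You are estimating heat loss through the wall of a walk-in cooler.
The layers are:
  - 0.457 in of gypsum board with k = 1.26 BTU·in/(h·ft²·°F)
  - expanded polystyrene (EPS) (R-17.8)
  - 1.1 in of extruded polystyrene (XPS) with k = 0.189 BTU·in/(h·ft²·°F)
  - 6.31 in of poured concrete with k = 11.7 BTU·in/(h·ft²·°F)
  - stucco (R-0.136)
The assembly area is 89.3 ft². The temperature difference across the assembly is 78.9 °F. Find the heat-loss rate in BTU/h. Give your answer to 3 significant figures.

286 BTU/h

0.457/1.26 = 0.3627
1.1/0.189 = 5.82
6.31/11.7 = 0.5393
R_total = 0.3627 + 17.8 + 5.82 + 0.5393 + 0.136 = 24.66 ft²·°F·h/BTU
Q = A·ΔT/R = 89.3 × 78.9 / 24.66 = 285.7 BTU/h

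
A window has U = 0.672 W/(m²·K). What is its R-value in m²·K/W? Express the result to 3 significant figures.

R = 1/U = 1/0.672 = 1.488

1.49 m²·K/W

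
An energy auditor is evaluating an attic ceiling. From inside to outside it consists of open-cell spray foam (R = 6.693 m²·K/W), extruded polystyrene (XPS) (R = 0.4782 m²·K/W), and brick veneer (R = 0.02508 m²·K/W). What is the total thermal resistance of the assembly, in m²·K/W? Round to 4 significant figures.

R_total = 6.693 + 0.4782 + 0.02508 = 7.1963 m²·K/W

7.196 m²·K/W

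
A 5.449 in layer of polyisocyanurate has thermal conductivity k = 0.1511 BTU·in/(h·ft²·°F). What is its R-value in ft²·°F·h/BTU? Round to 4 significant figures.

R = L/k = 5.449/0.1511 = 36.062 ft²·°F·h/BTU

36.06 ft²·°F·h/BTU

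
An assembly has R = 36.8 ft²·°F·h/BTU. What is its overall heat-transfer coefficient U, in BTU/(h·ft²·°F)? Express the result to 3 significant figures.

0.0272 BTU/(h·ft²·°F)

U = 1/R = 1/36.8 = 0.02717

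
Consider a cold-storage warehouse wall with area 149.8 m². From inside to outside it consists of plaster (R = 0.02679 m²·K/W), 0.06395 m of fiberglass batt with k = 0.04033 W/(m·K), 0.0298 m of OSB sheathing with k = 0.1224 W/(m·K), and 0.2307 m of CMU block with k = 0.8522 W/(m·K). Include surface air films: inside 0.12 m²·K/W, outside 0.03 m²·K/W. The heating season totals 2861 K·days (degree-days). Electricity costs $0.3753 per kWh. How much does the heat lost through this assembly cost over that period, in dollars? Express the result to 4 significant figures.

0.06395/0.04033 = 1.5857
0.0298/0.1224 = 0.24346
0.2307/0.8522 = 0.27071
R_total = 0.12 + 0.02679 + 1.5857 + 0.24346 + 0.27071 + 0.03 = 2.2766 m²·K/W
E = A × HDD × 24 / R / 1000 = 149.8 × 2861 × 24 / 2.2766 / 1000 = 4518 kWh
Cost = 4518 × 0.3753 = $1695.6

1696 dollars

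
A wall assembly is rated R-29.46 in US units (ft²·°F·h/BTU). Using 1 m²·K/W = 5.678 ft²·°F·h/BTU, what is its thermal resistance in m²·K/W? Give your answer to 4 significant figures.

R_SI = 29.46/5.678 = 5.1884

5.188 m²·K/W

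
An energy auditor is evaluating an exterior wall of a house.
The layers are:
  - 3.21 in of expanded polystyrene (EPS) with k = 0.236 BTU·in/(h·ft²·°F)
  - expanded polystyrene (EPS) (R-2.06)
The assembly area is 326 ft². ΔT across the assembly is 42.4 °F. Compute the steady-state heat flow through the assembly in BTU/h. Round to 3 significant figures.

3.21/0.236 = 13.6
R_total = 13.6 + 2.06 = 15.66 ft²·°F·h/BTU
Q = A·ΔT/R = 326 × 42.4 / 15.66 = 882.6 BTU/h

883 BTU/h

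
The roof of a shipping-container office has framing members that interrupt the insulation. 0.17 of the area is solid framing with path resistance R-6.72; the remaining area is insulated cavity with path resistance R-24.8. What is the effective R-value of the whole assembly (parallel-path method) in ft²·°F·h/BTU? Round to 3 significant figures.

U_eff = 0.83/24.8 + 0.17/6.72 = 0.03347 + 0.0253 = 0.05877
R_eff = 1/U_eff = 17.02 ft²·°F·h/BTU

17.0 ft²·°F·h/BTU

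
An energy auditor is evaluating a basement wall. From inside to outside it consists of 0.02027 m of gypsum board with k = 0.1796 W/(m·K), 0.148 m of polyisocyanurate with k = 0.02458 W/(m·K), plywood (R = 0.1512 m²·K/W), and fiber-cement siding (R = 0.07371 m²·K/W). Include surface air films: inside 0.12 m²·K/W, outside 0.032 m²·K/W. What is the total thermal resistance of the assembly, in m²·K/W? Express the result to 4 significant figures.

0.02027/0.1796 = 0.11286
0.148/0.02458 = 6.0212
R_total = 0.12 + 0.11286 + 6.0212 + 0.1512 + 0.07371 + 0.032 = 6.5109 m²·K/W

6.511 m²·K/W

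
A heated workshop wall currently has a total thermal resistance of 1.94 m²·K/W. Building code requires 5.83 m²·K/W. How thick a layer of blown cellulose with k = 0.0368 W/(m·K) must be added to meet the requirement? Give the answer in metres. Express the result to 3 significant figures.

0.143 m

ΔR = 5.83 − 1.94 = 3.89 m²·K/W
L = ΔR × k = 3.89 × 0.0368 = 0.1432 m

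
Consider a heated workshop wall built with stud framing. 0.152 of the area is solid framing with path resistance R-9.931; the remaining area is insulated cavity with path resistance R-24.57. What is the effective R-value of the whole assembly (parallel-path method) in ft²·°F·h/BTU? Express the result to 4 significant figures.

U_eff = 0.848/24.57 + 0.152/9.931 = 0.034514 + 0.015306 = 0.049819
R_eff = 1/U_eff = 20.073 ft²·°F·h/BTU

20.07 ft²·°F·h/BTU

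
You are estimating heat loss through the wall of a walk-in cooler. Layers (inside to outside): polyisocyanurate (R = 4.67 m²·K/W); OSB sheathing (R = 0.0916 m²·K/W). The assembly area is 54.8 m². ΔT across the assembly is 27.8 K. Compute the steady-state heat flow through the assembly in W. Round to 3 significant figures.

320 W

R_total = 4.67 + 0.0916 = 4.762 m²·K/W
Q = A·ΔT/R = 54.8 × 27.8 / 4.762 = 319.9 W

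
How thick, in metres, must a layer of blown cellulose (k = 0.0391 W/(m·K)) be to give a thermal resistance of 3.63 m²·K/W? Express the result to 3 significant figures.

0.142 m

L = R·k = 3.63 × 0.0391 = 0.1419 m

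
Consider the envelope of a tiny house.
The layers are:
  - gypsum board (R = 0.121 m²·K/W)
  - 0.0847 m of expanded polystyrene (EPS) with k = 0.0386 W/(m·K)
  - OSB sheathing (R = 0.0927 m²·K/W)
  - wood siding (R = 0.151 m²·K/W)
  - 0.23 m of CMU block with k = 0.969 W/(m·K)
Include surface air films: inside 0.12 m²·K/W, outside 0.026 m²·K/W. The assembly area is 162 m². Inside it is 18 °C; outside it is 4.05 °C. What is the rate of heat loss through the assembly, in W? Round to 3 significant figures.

768 W

0.0847/0.0386 = 2.194
0.23/0.969 = 0.2374
R_total = 0.12 + 0.121 + 2.194 + 0.0927 + 0.151 + 0.2374 + 0.026 = 2.942 m²·K/W
Q = A·ΔT/R = 162 × (18 − 4.05) / 2.942 = 768.1 W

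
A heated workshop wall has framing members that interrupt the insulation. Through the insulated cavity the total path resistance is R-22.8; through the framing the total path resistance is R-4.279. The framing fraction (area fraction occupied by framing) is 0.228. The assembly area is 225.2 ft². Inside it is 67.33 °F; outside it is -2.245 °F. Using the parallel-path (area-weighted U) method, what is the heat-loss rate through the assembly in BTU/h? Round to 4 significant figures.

U_eff = 0.772/22.8 + 0.228/4.279 = 0.03386 + 0.053283 = 0.087143
R_eff = 1/U_eff = 11.475 ft²·°F·h/BTU
Q = 225.2 × (67.33 − (-2.245)) / 11.475 = 1365.4 BTU/h

1365 BTU/h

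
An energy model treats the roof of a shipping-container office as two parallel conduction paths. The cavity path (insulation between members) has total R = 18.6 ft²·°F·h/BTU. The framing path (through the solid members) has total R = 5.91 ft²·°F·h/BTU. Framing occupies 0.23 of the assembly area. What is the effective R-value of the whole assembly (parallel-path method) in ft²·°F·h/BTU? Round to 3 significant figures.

12.5 ft²·°F·h/BTU

U_eff = 0.77/18.6 + 0.23/5.91 = 0.0414 + 0.03892 = 0.08031
R_eff = 1/U_eff = 12.45 ft²·°F·h/BTU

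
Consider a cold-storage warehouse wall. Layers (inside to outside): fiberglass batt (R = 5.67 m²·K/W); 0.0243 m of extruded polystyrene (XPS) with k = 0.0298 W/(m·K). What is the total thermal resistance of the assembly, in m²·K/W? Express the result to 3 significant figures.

0.0243/0.0298 = 0.8154
R_total = 5.67 + 0.8154 = 6.485 m²·K/W

6.49 m²·K/W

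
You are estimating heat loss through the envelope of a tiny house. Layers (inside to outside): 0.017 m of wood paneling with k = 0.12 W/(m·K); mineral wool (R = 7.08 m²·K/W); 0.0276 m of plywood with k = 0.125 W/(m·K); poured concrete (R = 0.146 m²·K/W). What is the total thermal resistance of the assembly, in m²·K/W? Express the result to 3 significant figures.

7.59 m²·K/W

0.017/0.12 = 0.1417
0.0276/0.125 = 0.2208
R_total = 0.1417 + 7.08 + 0.2208 + 0.146 = 7.588 m²·K/W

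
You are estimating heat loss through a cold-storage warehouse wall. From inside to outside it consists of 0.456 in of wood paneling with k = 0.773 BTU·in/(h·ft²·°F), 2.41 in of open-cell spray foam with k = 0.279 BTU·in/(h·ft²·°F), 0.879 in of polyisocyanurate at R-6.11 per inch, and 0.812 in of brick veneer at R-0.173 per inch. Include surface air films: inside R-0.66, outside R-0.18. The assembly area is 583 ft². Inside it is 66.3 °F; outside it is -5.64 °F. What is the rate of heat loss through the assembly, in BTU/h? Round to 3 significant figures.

0.456/0.773 = 0.5899
2.41/0.279 = 8.638
0.879 × 6.11 = 5.371
0.812 × 0.173 = 0.1405
R_total = 0.66 + 0.5899 + 8.638 + 5.371 + 0.1405 + 0.18 = 15.58 ft²·°F·h/BTU
Q = A·ΔT/R = 583 × (66.3 − (-5.64)) / 15.58 = 2692 BTU/h

2690 BTU/h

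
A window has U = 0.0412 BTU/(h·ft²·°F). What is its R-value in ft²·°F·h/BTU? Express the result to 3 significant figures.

24.3 ft²·°F·h/BTU

R = 1/U = 1/0.0412 = 24.27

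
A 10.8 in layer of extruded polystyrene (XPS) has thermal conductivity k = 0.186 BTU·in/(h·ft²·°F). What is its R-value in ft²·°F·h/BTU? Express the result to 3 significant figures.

R = L/k = 10.8/0.186 = 58.06 ft²·°F·h/BTU

58.1 ft²·°F·h/BTU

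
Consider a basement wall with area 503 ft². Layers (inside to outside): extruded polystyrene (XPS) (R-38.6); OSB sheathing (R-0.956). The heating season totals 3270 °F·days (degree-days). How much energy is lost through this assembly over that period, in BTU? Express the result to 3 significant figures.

R_total = 38.6 + 0.956 = 39.56 ft²·°F·h/BTU
E = A × HDD × 24 / R = 503 × 3270 × 24 / 39.56 = 998000 BTU

998000 BTU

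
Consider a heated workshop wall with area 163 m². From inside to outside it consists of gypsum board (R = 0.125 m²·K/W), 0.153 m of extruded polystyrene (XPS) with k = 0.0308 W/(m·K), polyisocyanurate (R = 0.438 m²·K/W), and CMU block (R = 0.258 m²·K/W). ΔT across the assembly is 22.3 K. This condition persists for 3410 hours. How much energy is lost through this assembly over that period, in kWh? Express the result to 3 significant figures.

2140 kWh

0.153/0.0308 = 4.968
R_total = 0.125 + 4.968 + 0.438 + 0.258 = 5.789 m²·K/W
Q = 163 × 22.3 / 5.789 = 627.9 W
E = 627.9 W × 3410 h / 1000 = 2141 kWh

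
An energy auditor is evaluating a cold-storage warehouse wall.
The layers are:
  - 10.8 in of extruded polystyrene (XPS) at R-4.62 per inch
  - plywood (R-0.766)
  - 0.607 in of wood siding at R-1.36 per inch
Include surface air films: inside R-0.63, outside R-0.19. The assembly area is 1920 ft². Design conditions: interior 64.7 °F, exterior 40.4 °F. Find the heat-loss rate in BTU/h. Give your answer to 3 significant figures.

10.8 × 4.62 = 49.9
0.607 × 1.36 = 0.8255
R_total = 0.63 + 49.9 + 0.766 + 0.8255 + 0.19 = 52.31 ft²·°F·h/BTU
Q = A·ΔT/R = 1920 × (64.7 − 40.4) / 52.31 = 892 BTU/h

892 BTU/h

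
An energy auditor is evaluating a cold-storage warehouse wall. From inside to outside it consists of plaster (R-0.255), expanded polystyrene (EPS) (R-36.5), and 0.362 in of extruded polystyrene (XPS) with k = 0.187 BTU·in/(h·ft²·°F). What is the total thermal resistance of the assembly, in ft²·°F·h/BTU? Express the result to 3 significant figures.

0.362/0.187 = 1.936
R_total = 0.255 + 36.5 + 1.936 = 38.69 ft²·°F·h/BTU

38.7 ft²·°F·h/BTU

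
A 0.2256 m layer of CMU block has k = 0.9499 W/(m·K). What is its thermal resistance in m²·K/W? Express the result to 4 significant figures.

R = L/k = 0.2256/0.9499 = 0.2375 m²·K/W

0.2375 m²·K/W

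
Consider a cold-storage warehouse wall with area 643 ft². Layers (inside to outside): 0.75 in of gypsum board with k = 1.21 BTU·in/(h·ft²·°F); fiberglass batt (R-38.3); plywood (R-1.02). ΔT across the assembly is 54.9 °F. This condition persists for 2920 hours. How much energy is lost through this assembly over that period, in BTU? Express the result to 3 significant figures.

0.75/1.21 = 0.6198
R_total = 0.6198 + 38.3 + 1.02 = 39.94 ft²·°F·h/BTU
Q = 643 × 54.9 / 39.94 = 883.8 BTU/h
E = 883.8 × 2920 = 2581000 BTU

2580000 BTU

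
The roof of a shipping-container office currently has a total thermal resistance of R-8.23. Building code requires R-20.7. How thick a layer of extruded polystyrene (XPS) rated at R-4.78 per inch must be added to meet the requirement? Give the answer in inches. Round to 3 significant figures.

ΔR = 20.7 − 8.23 = 12.47 ft²·°F·h/BTU
L = ΔR / (R/in) = 12.47/4.78 = 2.609 in

2.61 in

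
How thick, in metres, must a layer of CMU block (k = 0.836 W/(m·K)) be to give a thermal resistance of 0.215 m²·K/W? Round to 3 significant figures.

0.180 m

L = R·k = 0.215 × 0.836 = 0.1797 m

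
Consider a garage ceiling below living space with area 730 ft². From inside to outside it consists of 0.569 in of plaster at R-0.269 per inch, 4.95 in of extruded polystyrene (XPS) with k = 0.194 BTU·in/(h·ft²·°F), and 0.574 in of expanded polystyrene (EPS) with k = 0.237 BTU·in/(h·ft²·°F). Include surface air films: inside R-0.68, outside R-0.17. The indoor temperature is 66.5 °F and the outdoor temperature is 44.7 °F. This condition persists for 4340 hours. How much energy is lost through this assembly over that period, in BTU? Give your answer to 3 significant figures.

0.569 × 0.269 = 0.1531
4.95/0.194 = 25.52
0.574/0.237 = 2.422
R_total = 0.68 + 0.1531 + 25.52 + 2.422 + 0.17 = 28.94 ft²·°F·h/BTU
Q = 730 × (66.5 − 44.7) / 28.94 = 549.9 BTU/h
E = 549.9 × 4340 = 2387000 BTU

2390000 BTU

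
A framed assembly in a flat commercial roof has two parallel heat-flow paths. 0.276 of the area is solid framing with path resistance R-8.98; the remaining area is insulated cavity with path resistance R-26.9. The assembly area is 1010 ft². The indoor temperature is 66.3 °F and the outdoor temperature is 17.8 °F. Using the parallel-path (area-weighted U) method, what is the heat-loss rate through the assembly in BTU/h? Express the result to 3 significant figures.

2820 BTU/h

U_eff = 0.724/26.9 + 0.276/8.98 = 0.02691 + 0.03073 = 0.05765
R_eff = 1/U_eff = 17.35 ft²·°F·h/BTU
Q = 1010 × (66.3 − 17.8) / 17.35 = 2824 BTU/h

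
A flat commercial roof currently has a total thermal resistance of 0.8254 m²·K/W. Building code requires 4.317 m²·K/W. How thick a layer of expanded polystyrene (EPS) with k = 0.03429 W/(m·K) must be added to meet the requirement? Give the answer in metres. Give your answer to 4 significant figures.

0.1197 m

ΔR = 4.317 − 0.8254 = 3.4916 m²·K/W
L = ΔR × k = 3.4916 × 0.03429 = 0.11973 m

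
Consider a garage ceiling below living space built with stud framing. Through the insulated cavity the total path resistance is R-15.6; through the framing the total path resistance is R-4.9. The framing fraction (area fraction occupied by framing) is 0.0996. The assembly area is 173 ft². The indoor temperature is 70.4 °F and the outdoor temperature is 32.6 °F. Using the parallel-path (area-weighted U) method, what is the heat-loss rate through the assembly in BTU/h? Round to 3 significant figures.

U_eff = 0.9004/15.6 + 0.0996/4.9 = 0.05772 + 0.02033 = 0.07804
R_eff = 1/U_eff = 12.81 ft²·°F·h/BTU
Q = 173 × (70.4 − 32.6) / 12.81 = 510.4 BTU/h

510 BTU/h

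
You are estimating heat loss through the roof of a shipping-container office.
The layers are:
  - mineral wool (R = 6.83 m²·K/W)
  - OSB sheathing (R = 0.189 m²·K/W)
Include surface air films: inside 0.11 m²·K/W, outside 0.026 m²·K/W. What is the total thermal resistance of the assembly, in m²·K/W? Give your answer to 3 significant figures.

R_total = 0.11 + 6.83 + 0.189 + 0.026 = 7.155 m²·K/W

7.16 m²·K/W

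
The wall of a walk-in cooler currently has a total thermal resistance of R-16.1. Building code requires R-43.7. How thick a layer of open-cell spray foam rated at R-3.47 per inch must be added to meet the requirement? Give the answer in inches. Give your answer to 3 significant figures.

ΔR = 43.7 − 16.1 = 27.6 ft²·°F·h/BTU
L = ΔR / (R/in) = 27.6/3.47 = 7.954 in

7.95 in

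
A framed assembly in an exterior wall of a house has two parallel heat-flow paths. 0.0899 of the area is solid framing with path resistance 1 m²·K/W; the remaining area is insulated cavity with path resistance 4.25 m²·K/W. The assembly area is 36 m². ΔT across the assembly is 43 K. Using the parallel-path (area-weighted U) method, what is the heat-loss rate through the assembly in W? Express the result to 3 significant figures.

U_eff = 0.9101/4.25 + 0.0899/1 = 0.2141 + 0.0899 = 0.304
R_eff = 1/U_eff = 3.289 m²·K/W
Q = 36 × 43 / 3.289 = 470.7 W

471 W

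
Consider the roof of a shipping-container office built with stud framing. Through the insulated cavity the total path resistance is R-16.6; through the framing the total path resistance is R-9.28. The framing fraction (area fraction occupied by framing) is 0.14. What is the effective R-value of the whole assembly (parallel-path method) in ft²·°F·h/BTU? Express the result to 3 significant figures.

U_eff = 0.86/16.6 + 0.14/9.28 = 0.05181 + 0.01509 = 0.06689
R_eff = 1/U_eff = 14.95 ft²·°F·h/BTU

14.9 ft²·°F·h/BTU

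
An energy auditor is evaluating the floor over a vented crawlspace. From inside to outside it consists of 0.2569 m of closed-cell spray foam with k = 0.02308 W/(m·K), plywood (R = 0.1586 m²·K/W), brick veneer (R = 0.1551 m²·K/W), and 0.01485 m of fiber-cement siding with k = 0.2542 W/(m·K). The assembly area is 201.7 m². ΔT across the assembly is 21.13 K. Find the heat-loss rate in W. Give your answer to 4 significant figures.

0.2569/0.02308 = 11.131
0.01485/0.2542 = 0.058419
R_total = 11.131 + 0.1586 + 0.1551 + 0.058419 = 11.503 m²·K/W
Q = A·ΔT/R = 201.7 × 21.13 / 11.503 = 370.51 W

370.5 W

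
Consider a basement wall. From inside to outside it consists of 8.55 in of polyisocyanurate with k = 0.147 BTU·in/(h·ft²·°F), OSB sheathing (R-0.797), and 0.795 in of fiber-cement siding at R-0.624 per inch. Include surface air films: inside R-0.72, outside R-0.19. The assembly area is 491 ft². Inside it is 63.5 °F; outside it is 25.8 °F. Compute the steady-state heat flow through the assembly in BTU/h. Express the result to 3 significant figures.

8.55/0.147 = 58.16
0.795 × 0.624 = 0.4961
R_total = 0.72 + 58.16 + 0.797 + 0.4961 + 0.19 = 60.37 ft²·°F·h/BTU
Q = A·ΔT/R = 491 × (63.5 − 25.8) / 60.37 = 306.6 BTU/h

307 BTU/h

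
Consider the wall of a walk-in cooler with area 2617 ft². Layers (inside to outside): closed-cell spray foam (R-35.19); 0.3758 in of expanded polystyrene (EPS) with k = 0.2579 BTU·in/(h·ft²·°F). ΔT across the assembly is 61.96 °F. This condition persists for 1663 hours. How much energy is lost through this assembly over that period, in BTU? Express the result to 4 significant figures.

7358000 BTU

0.3758/0.2579 = 1.4572
R_total = 35.19 + 1.4572 = 36.647 ft²·°F·h/BTU
Q = 2617 × 61.96 / 36.647 = 4424.6 BTU/h
E = 4424.6 × 1663 = 7358100 BTU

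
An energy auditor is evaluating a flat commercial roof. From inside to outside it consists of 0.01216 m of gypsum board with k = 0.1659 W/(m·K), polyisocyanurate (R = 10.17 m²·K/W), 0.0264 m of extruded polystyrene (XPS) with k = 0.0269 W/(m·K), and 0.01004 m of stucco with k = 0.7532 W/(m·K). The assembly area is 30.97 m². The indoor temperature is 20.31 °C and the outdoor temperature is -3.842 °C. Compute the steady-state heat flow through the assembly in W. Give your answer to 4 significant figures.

0.01216/0.1659 = 0.073297
0.0264/0.0269 = 0.98141
0.01004/0.7532 = 0.01333
R_total = 0.073297 + 10.17 + 0.98141 + 0.01333 = 11.238 m²·K/W
Q = A·ΔT/R = 30.97 × (20.31 − (-3.842)) / 11.238 = 66.559 W

66.56 W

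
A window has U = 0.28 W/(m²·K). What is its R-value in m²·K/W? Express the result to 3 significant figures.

3.57 m²·K/W

R = 1/U = 1/0.28 = 3.571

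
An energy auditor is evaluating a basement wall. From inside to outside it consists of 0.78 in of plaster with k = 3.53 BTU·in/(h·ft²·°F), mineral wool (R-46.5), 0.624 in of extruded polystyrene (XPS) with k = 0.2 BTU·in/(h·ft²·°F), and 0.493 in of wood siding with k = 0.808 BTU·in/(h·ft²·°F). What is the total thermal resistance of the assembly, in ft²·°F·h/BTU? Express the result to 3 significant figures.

50.5 ft²·°F·h/BTU

0.78/3.53 = 0.221
0.624/0.2 = 3.12
0.493/0.808 = 0.6101
R_total = 0.221 + 46.5 + 3.12 + 0.6101 = 50.45 ft²·°F·h/BTU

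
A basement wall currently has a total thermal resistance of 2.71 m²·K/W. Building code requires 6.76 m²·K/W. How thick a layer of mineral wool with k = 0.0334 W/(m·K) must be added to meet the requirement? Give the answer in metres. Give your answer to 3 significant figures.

0.135 m

ΔR = 6.76 − 2.71 = 4.05 m²·K/W
L = ΔR × k = 4.05 × 0.0334 = 0.1353 m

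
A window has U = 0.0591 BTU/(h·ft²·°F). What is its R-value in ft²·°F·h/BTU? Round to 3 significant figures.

R = 1/U = 1/0.0591 = 16.92

16.9 ft²·°F·h/BTU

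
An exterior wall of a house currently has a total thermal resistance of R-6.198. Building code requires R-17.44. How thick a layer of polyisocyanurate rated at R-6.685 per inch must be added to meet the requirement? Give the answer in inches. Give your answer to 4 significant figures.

ΔR = 17.44 − 6.198 = 11.242 ft²·°F·h/BTU
L = ΔR / (R/in) = 11.242/6.685 = 1.6817 in

1.682 in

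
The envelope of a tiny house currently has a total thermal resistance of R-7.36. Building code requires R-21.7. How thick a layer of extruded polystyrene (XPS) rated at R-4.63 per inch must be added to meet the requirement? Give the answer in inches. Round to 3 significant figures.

ΔR = 21.7 − 7.36 = 14.34 ft²·°F·h/BTU
L = ΔR / (R/in) = 14.34/4.63 = 3.097 in

3.10 in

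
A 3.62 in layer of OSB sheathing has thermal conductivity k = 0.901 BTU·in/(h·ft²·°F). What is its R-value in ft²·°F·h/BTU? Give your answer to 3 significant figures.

R = L/k = 3.62/0.901 = 4.018 ft²·°F·h/BTU

4.02 ft²·°F·h/BTU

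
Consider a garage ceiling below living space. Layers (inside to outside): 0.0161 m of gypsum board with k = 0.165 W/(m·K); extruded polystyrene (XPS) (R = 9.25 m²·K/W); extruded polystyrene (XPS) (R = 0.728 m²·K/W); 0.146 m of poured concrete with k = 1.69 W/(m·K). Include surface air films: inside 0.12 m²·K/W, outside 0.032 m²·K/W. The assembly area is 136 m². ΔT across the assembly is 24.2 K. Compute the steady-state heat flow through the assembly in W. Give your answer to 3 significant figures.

0.0161/0.165 = 0.09758
0.146/1.69 = 0.08639
R_total = 0.12 + 0.09758 + 9.25 + 0.728 + 0.08639 + 0.032 = 10.31 m²·K/W
Q = A·ΔT/R = 136 × 24.2 / 10.31 = 319.1 W

319 W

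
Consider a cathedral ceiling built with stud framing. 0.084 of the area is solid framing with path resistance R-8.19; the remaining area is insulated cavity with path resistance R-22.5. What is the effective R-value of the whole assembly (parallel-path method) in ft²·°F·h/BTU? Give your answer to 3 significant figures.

U_eff = 0.916/22.5 + 0.084/8.19 = 0.04071 + 0.01026 = 0.05097
R_eff = 1/U_eff = 19.62 ft²·°F·h/BTU

19.6 ft²·°F·h/BTU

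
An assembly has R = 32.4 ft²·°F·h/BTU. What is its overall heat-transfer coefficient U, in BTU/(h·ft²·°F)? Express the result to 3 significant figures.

U = 1/R = 1/32.4 = 0.03086

0.0309 BTU/(h·ft²·°F)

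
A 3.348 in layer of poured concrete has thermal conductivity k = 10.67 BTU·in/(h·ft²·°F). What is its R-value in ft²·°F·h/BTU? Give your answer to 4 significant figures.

R = L/k = 3.348/10.67 = 0.31378 ft²·°F·h/BTU

0.3138 ft²·°F·h/BTU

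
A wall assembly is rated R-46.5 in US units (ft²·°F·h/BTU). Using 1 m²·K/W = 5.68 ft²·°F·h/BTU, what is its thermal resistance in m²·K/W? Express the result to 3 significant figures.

R_SI = 46.5/5.68 = 8.187

8.19 m²·K/W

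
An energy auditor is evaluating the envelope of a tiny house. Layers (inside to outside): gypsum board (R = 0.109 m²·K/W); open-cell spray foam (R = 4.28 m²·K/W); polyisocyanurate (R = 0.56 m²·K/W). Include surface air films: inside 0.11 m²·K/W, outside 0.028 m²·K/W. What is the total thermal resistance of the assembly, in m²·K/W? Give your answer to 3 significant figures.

R_total = 0.11 + 0.109 + 4.28 + 0.56 + 0.028 = 5.087 m²·K/W

5.09 m²·K/W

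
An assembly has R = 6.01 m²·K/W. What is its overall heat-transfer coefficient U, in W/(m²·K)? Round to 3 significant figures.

U = 1/R = 1/6.01 = 0.1664

0.166 W/(m²·K)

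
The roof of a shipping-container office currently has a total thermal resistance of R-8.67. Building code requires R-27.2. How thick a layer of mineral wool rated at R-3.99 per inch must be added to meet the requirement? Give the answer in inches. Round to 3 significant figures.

ΔR = 27.2 − 8.67 = 18.53 ft²·°F·h/BTU
L = ΔR / (R/in) = 18.53/3.99 = 4.644 in

4.64 in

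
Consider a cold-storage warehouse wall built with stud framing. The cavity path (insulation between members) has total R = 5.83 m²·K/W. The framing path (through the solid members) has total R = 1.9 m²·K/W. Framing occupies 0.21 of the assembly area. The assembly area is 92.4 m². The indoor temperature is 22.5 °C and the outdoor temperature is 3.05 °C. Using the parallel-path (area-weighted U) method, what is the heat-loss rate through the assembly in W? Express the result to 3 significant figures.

442 W

U_eff = 0.79/5.83 + 0.21/1.9 = 0.1355 + 0.1105 = 0.246
R_eff = 1/U_eff = 4.065 m²·K/W
Q = 92.4 × (22.5 − 3.05) / 4.065 = 442.2 W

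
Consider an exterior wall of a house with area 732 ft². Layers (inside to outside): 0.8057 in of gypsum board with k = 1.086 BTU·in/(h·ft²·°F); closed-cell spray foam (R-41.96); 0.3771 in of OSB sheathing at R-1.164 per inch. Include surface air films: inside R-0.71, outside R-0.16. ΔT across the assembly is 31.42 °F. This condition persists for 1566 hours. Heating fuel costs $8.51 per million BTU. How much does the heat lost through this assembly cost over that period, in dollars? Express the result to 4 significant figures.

0.8057/1.086 = 0.7419
0.3771 × 1.164 = 0.43894
R_total = 0.71 + 0.7419 + 41.96 + 0.43894 + 0.16 = 44.011 ft²·°F·h/BTU
Q = 732 × 31.42 / 44.011 = 522.59 BTU/h
E = 522.59 × 1566 = 818370 BTU
Cost = 818370/10⁶ × 8.51 = $6.9643

6.964 dollars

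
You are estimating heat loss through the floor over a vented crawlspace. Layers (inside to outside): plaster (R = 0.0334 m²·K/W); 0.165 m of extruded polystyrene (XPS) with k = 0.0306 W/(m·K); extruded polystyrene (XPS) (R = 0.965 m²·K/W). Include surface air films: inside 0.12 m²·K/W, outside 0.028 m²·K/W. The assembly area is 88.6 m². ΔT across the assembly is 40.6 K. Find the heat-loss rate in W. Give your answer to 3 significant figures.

550 W

0.165/0.0306 = 5.392
R_total = 0.12 + 0.0334 + 5.392 + 0.965 + 0.028 = 6.539 m²·K/W
Q = A·ΔT/R = 88.6 × 40.6 / 6.539 = 550.1 W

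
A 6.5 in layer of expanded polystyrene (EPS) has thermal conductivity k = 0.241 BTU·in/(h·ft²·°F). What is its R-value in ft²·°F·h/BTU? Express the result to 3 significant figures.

27.0 ft²·°F·h/BTU

R = L/k = 6.5/0.241 = 26.97 ft²·°F·h/BTU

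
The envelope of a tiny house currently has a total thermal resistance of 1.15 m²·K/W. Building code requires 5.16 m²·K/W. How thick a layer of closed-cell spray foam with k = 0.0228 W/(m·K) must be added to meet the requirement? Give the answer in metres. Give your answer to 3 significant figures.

0.0914 m

ΔR = 5.16 − 1.15 = 4.01 m²·K/W
L = ΔR × k = 4.01 × 0.0228 = 0.09143 m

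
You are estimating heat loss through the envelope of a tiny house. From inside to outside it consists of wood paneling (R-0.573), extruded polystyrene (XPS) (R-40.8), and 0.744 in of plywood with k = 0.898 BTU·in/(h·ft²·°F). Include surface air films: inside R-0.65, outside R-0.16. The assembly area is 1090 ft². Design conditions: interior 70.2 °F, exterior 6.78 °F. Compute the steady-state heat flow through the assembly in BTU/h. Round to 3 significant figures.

0.744/0.898 = 0.8285
R_total = 0.65 + 0.573 + 40.8 + 0.8285 + 0.16 = 43.01 ft²·°F·h/BTU
Q = A·ΔT/R = 1090 × (70.2 − 6.78) / 43.01 = 1607 BTU/h

1610 BTU/h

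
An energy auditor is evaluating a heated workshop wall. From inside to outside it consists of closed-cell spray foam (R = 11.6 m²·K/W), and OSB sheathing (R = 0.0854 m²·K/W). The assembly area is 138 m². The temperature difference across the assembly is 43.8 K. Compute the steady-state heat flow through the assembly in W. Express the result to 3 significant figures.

517 W

R_total = 11.6 + 0.0854 = 11.69 m²·K/W
Q = A·ΔT/R = 138 × 43.8 / 11.69 = 517.3 W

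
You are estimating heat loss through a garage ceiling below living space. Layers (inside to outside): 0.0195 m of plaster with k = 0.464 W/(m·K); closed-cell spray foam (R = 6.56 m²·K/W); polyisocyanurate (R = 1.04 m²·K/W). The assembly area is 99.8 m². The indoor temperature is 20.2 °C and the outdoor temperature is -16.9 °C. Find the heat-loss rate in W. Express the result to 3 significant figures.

0.0195/0.464 = 0.04203
R_total = 0.04203 + 6.56 + 1.04 = 7.642 m²·K/W
Q = A·ΔT/R = 99.8 × (20.2 − (-16.9)) / 7.642 = 484.5 W

485 W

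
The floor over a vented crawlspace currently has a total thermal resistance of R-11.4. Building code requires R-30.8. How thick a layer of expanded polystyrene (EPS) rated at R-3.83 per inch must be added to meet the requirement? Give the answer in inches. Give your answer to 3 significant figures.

5.07 in

ΔR = 30.8 − 11.4 = 19.4 ft²·°F·h/BTU
L = ΔR / (R/in) = 19.4/3.83 = 5.065 in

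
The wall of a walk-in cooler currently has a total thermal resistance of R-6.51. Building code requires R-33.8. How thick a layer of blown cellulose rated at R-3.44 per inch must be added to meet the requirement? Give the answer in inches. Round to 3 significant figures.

ΔR = 33.8 − 6.51 = 27.29 ft²·°F·h/BTU
L = ΔR / (R/in) = 27.29/3.44 = 7.933 in

7.93 in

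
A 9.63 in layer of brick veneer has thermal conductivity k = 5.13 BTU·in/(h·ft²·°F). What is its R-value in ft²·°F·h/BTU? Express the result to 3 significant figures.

1.88 ft²·°F·h/BTU

R = L/k = 9.63/5.13 = 1.877 ft²·°F·h/BTU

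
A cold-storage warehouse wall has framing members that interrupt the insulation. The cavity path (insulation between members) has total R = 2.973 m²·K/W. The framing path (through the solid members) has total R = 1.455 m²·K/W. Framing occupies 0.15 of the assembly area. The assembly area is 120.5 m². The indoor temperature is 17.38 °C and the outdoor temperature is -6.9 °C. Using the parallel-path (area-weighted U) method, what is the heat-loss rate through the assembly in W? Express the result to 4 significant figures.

U_eff = 0.85/2.973 + 0.15/1.455 = 0.28591 + 0.10309 = 0.389
R_eff = 1/U_eff = 2.5707 m²·K/W
Q = 120.5 × (17.38 − (-6.9)) / 2.5707 = 1138.1 W

1138 W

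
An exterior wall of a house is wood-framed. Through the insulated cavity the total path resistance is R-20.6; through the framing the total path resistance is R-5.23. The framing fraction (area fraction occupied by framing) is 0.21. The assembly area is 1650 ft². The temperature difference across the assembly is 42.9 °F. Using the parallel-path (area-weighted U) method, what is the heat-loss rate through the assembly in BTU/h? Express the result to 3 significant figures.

5560 BTU/h

U_eff = 0.79/20.6 + 0.21/5.23 = 0.03835 + 0.04015 = 0.0785
R_eff = 1/U_eff = 12.74 ft²·°F·h/BTU
Q = 1650 × 42.9 / 12.74 = 5557 BTU/h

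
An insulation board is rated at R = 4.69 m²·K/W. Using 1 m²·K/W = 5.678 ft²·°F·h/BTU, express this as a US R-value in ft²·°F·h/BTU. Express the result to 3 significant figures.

R_US = 4.69 × 5.678 = 26.63

26.6 ft²·°F·h/BTU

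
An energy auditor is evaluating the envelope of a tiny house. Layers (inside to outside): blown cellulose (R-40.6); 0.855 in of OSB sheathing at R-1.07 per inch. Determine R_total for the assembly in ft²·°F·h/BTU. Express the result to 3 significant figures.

0.855 × 1.07 = 0.9149
R_total = 40.6 + 0.9149 = 41.51 ft²·°F·h/BTU

41.5 ft²·°F·h/BTU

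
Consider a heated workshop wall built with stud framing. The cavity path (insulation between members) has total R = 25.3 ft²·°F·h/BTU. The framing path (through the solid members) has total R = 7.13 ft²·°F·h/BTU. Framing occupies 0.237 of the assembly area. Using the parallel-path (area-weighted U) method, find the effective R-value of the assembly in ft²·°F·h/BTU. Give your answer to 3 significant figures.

15.8 ft²·°F·h/BTU

U_eff = 0.763/25.3 + 0.237/7.13 = 0.03016 + 0.03324 = 0.0634
R_eff = 1/U_eff = 15.77 ft²·°F·h/BTU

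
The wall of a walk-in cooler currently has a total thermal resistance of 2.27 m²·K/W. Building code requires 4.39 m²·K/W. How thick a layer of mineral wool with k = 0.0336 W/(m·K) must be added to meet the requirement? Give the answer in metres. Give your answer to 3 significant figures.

0.0712 m

ΔR = 4.39 − 2.27 = 2.12 m²·K/W
L = ΔR × k = 2.12 × 0.0336 = 0.07123 m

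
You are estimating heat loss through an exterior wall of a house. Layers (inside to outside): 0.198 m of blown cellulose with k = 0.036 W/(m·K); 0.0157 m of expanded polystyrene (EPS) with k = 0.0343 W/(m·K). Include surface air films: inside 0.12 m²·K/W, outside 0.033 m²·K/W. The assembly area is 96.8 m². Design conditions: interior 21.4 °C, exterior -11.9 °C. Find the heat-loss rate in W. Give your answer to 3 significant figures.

528 W

0.198/0.036 = 5.5
0.0157/0.0343 = 0.4577
R_total = 0.12 + 5.5 + 0.4577 + 0.033 = 6.111 m²·K/W
Q = A·ΔT/R = 96.8 × (21.4 − (-11.9)) / 6.111 = 527.5 W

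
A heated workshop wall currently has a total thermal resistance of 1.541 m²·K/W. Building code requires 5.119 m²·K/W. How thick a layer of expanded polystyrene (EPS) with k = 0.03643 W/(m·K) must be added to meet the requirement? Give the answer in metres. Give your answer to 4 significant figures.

0.1303 m

ΔR = 5.119 − 1.541 = 3.578 m²·K/W
L = ΔR × k = 3.578 × 0.03643 = 0.13035 m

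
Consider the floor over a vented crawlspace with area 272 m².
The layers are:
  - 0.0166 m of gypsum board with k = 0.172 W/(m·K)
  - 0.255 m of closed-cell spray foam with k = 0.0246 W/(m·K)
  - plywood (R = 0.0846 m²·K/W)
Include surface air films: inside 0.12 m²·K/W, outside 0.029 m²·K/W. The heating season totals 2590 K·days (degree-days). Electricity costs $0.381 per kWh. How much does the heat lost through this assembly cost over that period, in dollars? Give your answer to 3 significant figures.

602 dollars

0.0166/0.172 = 0.09651
0.255/0.0246 = 10.37
R_total = 0.12 + 0.09651 + 10.37 + 0.0846 + 0.029 = 10.7 m²·K/W
E = A × HDD × 24 / R / 1000 = 272 × 2590 × 24 / 10.7 / 1000 = 1581 kWh
Cost = 1581 × 0.381 = $602.3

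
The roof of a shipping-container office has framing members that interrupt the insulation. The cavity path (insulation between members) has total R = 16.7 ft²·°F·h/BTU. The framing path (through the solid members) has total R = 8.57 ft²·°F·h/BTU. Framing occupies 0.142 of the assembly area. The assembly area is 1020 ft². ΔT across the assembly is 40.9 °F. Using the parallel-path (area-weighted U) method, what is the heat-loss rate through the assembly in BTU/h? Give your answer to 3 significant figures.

2830 BTU/h

U_eff = 0.858/16.7 + 0.142/8.57 = 0.05138 + 0.01657 = 0.06795
R_eff = 1/U_eff = 14.72 ft²·°F·h/BTU
Q = 1020 × 40.9 / 14.72 = 2835 BTU/h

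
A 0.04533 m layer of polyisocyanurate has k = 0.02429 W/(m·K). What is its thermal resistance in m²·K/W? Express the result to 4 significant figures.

1.866 m²·K/W

R = L/k = 0.04533/0.02429 = 1.8662 m²·K/W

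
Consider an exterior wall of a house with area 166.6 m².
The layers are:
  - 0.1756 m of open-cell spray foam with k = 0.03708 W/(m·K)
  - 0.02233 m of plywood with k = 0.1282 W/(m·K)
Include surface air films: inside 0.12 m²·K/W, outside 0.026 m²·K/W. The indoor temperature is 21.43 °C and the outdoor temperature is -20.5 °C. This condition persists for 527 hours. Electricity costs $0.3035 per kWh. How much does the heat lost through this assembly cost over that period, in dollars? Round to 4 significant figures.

0.1756/0.03708 = 4.7357
0.02233/0.1282 = 0.17418
R_total = 0.12 + 4.7357 + 0.17418 + 0.026 = 5.0559 m²·K/W
Q = 166.6 × (21.43 − (-20.5)) / 5.0559 = 1381.7 W
E = 1381.7 W × 527 h / 1000 = 728.14 kWh
Cost = 728.14 × 0.3035 = $220.99

221.0 dollars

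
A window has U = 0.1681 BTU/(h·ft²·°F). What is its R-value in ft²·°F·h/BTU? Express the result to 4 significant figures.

5.949 ft²·°F·h/BTU

R = 1/U = 1/0.1681 = 5.9488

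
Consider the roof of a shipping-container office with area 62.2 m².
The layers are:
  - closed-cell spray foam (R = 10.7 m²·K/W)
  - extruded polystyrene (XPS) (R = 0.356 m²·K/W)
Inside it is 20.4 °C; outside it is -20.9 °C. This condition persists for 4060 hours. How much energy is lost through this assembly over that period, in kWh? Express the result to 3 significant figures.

R_total = 10.7 + 0.356 = 11.06 m²·K/W
Q = 62.2 × (20.4 − (-20.9)) / 11.06 = 232.3 W
E = 232.3 W × 4060 h / 1000 = 943.3 kWh

943 kWh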